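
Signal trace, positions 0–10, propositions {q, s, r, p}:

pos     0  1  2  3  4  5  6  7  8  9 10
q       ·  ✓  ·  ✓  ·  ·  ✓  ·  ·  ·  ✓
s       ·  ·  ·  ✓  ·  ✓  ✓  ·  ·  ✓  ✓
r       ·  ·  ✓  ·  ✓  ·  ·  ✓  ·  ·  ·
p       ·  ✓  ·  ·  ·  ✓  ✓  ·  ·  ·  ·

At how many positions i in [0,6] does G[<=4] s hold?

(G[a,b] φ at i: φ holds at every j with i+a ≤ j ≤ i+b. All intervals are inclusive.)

0

Evaluate at each i in [0,6]:
  i=0: ✗ (fails at j=0)
  i=1: ✗ (fails at j=1)
  i=2: ✗ (fails at j=2)
  i=3: ✗ (fails at j=4)
  i=4: ✗ (fails at j=4)
  i=5: ✗ (fails at j=7)
  i=6: ✗ (fails at j=7)
Positions where it holds: {} → 0.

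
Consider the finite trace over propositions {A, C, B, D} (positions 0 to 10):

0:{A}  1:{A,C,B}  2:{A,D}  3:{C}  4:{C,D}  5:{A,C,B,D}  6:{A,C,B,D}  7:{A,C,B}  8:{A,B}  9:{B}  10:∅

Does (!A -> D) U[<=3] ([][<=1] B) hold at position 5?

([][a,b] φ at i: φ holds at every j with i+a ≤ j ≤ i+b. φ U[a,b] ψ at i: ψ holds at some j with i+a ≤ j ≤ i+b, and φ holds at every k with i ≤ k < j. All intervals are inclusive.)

Yes

Need some j in [5,8] with [][<=1] B, and (!A -> D) at every k in [5,j-1].
  j=5: [][<=1] B holds; no prefix to check → satisfied.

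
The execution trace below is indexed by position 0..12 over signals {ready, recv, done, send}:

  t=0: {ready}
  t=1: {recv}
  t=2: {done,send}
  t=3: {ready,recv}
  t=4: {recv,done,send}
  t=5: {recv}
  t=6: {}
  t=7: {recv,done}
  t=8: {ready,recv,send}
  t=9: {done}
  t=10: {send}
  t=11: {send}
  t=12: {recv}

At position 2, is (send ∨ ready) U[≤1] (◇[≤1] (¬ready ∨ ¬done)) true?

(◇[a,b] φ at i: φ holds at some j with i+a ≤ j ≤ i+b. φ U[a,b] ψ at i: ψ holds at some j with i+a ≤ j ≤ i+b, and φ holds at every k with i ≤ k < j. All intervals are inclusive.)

Need some j in [2,3] with ◇[≤1] (¬ready ∨ ¬done), and (send ∨ ready) at every k in [2,j-1].
  j=2: ◇[≤1] (¬ready ∨ ¬done) holds; no prefix to check → satisfied.

Yes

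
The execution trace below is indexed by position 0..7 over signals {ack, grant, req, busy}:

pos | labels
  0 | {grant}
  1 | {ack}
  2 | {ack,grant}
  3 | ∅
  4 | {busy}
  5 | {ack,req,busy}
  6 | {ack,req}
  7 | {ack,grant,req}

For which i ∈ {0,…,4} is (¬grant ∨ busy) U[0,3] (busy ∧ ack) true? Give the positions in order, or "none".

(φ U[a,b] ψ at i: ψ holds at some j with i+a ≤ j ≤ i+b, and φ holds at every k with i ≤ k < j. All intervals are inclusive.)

Evaluate at each i in [0,4]:
  i=0: ✗ (no rhs in [0,3])
  i=1: ✗ (no rhs in [1,4])
  i=2: ✗ (lhs fails at k=2 before rhs at j=5)
  i=3: ✓ (rhs at j=5; lhs holds on [3,4])
  i=4: ✓ (rhs at j=5; lhs holds on [4,4])

3, 4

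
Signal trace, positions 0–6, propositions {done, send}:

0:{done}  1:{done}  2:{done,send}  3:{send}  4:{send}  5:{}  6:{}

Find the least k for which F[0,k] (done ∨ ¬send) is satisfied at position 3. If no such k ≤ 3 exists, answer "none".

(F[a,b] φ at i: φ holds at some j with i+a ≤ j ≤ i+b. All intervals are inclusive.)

Scan j = 3,4,… for (done ∨ ¬send):
  j=3: fails
  j=4: fails
  j=5: holds
First hit at j=5, so smallest k = 5-3 = 2.

2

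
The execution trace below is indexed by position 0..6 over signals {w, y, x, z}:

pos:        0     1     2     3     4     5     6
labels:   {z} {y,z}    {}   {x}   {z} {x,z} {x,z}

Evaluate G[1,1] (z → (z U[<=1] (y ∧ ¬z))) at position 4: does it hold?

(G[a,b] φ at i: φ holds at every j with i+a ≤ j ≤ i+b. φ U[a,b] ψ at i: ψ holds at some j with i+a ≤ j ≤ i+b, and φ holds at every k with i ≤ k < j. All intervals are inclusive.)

Does not hold

Check (z → (z U[<=1] (y ∧ ¬z))) at every j in [5,5]:
  j=5: antecedent true; consequent fails → ✗
Fails at j=5 → formula fails.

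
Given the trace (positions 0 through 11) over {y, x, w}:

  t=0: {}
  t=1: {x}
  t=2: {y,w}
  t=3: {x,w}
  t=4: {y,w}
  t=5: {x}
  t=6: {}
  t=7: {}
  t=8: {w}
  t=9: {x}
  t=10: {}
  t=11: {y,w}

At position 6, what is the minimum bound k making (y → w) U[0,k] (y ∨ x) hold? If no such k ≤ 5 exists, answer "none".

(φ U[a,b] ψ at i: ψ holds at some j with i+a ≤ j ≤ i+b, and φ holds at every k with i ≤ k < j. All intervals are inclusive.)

Need earliest j ≥ 6 with (y ∨ x), and (y → w) at every k in [6,j-1].
  j=6: rhs fails.
  j=7: rhs fails.
  j=8: rhs fails.
  j=9: rhs holds; lhs holds on [6,8]. k = 3.

3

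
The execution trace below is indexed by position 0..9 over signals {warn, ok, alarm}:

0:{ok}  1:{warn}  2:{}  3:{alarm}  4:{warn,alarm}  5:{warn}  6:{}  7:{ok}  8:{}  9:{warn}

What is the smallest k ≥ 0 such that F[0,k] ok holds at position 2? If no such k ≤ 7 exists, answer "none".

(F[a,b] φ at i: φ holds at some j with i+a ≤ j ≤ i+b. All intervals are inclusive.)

Scan j = 2,3,… for ok:
  j=2: fails
  j=3: fails
  j=4: fails
  j=5: fails
  j=6: fails
  j=7: holds
First hit at j=7, so smallest k = 7-2 = 5.

5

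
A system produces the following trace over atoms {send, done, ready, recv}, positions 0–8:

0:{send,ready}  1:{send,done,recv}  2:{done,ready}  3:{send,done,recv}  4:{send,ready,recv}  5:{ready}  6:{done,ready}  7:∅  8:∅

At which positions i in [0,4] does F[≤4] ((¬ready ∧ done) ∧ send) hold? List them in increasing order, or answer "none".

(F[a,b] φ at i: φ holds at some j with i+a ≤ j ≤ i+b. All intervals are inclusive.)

0, 1, 2, 3

Evaluate at each i in [0,4]:
  i=0: ✓ (witness j=1)
  i=1: ✓ (witness j=1)
  i=2: ✓ (witness j=3)
  i=3: ✓ (witness j=3)
  i=4: ✗ (none in [4,8])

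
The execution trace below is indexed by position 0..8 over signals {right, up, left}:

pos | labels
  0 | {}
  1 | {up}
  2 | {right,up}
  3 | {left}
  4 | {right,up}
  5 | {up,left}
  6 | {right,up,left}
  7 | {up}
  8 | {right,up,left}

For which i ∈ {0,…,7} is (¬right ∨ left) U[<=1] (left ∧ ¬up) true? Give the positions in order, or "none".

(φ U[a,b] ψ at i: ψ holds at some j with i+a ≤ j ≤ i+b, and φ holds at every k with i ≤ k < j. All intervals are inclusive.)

Evaluate at each i in [0,7]:
  i=0: ✗ (no rhs in [0,1])
  i=1: ✗ (no rhs in [1,2])
  i=2: ✗ (lhs fails at k=2 before rhs at j=3)
  i=3: ✓ (rhs at j=3)
  i=4: ✗ (no rhs in [4,5])
  i=5: ✗ (no rhs in [5,6])
  i=6: ✗ (no rhs in [6,7])
  i=7: ✗ (no rhs in [7,8])

3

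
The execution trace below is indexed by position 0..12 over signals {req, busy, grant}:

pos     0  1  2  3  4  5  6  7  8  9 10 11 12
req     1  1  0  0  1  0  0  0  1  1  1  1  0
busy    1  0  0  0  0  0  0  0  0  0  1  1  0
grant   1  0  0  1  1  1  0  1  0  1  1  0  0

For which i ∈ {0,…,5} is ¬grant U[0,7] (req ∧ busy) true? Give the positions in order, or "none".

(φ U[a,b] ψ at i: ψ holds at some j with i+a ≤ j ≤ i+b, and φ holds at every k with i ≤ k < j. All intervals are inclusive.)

0

Evaluate at each i in [0,5]:
  i=0: ✓ (rhs at j=0)
  i=1: ✗ (no rhs in [1,8])
  i=2: ✗ (no rhs in [2,9])
  i=3: ✗ (lhs fails at k=3 before rhs at j=10)
  i=4: ✗ (lhs fails at k=4 before rhs at j=10)
  i=5: ✗ (lhs fails at k=5 before rhs at j=10)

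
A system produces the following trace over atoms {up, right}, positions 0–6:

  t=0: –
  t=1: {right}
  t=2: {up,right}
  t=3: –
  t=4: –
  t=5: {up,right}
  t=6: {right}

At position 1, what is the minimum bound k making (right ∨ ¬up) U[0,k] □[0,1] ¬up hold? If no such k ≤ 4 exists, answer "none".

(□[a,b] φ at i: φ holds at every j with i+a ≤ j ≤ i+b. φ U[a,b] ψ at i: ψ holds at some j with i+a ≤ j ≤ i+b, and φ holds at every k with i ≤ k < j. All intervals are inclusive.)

2

Need earliest j ≥ 1 with □[0,1] ¬up, and (right ∨ ¬up) at every k in [1,j-1].
  j=1: rhs fails.
  j=2: rhs fails.
  j=3: rhs holds; lhs holds on [1,2]. k = 2.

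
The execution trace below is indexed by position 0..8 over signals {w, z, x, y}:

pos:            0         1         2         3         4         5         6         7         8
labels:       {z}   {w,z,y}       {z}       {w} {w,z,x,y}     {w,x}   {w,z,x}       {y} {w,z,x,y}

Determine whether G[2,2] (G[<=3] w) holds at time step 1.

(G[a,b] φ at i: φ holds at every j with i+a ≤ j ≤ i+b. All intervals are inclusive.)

True

Check G[<=3] w at every j in [3,3]:
  j=3: holds on [3,6]
All positions satisfy it → formula holds.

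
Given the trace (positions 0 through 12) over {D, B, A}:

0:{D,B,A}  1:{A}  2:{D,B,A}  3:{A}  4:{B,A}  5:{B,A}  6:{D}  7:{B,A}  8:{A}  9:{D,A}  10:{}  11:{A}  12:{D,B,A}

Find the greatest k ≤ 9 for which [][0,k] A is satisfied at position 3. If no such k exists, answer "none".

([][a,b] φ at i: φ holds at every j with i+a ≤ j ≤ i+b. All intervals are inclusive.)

A must hold from j=3 onward; find where it first fails.
  j=3: holds
  j=4: holds
  j=5: holds
  j=6: fails
Holds on [3,5], so largest k = 2.

2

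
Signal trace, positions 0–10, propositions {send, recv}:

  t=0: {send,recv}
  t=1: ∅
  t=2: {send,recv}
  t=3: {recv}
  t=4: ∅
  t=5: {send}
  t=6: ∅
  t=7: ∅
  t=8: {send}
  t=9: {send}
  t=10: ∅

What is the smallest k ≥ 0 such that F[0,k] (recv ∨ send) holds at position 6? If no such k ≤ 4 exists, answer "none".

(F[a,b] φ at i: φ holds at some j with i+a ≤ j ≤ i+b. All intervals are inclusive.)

2

Scan j = 6,7,… for (recv ∨ send):
  j=6: fails
  j=7: fails
  j=8: holds
First hit at j=8, so smallest k = 8-6 = 2.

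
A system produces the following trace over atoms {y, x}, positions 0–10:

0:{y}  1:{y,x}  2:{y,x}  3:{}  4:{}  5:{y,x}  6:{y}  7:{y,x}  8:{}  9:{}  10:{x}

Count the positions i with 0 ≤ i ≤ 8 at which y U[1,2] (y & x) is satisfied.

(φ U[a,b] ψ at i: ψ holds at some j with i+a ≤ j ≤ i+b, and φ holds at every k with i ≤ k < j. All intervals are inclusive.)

4

Evaluate at each i in [0,8]:
  i=0: ✓ (rhs at j=1; lhs holds on [0,0])
  i=1: ✓ (rhs at j=2; lhs holds on [1,1])
  i=2: ✗ (no rhs in [3,4])
  i=3: ✗ (lhs fails at k=3 before rhs at j=5)
  i=4: ✗ (lhs fails at k=4 before rhs at j=5)
  i=5: ✓ (rhs at j=7; lhs holds on [5,6])
  i=6: ✓ (rhs at j=7; lhs holds on [6,6])
  i=7: ✗ (no rhs in [8,9])
  i=8: ✗ (no rhs in [9,10])
Positions where it holds: {0, 1, 5, 6} → 4.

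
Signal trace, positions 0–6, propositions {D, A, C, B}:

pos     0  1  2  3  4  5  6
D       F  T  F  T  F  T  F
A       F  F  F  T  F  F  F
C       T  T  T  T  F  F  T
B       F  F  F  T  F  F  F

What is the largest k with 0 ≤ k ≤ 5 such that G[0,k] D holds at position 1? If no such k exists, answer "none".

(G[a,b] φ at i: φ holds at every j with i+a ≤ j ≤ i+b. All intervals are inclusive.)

D must hold from j=1 onward; find where it first fails.
  j=1: holds
  j=2: fails
Holds on [1,1], so largest k = 0.

0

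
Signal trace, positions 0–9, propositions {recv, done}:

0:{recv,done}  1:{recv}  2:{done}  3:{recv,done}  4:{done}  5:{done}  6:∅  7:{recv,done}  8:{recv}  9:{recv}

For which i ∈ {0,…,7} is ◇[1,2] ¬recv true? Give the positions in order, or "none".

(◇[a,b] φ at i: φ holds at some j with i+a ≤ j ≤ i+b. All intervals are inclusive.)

0, 1, 2, 3, 4, 5

Evaluate at each i in [0,7]:
  i=0: ✓ (witness j=2)
  i=1: ✓ (witness j=2)
  i=2: ✓ (witness j=4)
  i=3: ✓ (witness j=4)
  i=4: ✓ (witness j=5)
  i=5: ✓ (witness j=6)
  i=6: ✗ (none in [7,8])
  i=7: ✗ (none in [8,9])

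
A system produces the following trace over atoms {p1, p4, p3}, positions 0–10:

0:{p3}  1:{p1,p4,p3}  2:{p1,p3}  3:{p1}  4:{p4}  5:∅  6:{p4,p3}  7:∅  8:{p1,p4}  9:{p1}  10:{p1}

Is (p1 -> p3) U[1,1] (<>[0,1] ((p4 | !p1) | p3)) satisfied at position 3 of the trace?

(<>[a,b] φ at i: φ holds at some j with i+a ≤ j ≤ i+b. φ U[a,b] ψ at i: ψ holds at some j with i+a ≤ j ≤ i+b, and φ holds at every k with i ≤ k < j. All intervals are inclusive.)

Need some j in [4,4] with <>[0,1] ((p4 | !p1) | p3), and (p1 -> p3) at every k in [3,j-1].
  j=4: <>[0,1] ((p4 | !p1) | p3) holds, but (p1 -> p3) fails at k=3 → not this j.
No j in the window works → until fails.

False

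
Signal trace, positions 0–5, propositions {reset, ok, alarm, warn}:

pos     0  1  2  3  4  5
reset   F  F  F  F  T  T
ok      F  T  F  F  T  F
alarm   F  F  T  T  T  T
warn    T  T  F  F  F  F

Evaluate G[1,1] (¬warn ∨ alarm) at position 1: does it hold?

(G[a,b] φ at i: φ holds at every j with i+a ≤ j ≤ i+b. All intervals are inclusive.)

Yes

Check (¬warn ∨ alarm) at every j in [2,2]:
  j=2: true
All positions satisfy it → formula holds.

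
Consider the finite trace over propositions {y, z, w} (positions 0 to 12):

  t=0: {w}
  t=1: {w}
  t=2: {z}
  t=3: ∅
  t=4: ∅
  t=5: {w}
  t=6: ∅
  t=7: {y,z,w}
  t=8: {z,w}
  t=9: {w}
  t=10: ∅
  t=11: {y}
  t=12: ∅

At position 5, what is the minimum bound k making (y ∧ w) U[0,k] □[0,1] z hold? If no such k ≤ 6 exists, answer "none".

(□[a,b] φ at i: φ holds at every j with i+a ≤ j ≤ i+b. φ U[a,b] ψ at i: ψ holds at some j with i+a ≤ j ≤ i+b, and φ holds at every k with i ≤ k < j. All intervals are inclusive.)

Need earliest j ≥ 5 with □[0,1] z, and (y ∧ w) at every k in [5,j-1].
  j=5: rhs fails.
  j=6: rhs fails.
  j=7: rhs holds but lhs fails at k=5.
  j=8: rhs fails.
  j=9: rhs fails.
  j=10: rhs fails.
  j=11: rhs fails.
No witness within the range → none.

none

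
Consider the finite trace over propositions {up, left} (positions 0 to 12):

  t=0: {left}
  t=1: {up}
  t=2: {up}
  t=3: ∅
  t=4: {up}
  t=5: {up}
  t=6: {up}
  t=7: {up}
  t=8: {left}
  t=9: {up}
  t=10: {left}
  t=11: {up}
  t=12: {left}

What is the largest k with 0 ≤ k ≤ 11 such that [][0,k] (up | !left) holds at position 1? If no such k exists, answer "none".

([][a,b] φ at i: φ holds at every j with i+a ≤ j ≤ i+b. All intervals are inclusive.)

6

(up | !left) must hold from j=1 onward; find where it first fails.
  j=1: holds
  j=2: holds
  j=3: holds
  j=4: holds
  j=5: holds
  j=6: holds
  j=7: holds
  j=8: fails
Holds on [1,7], so largest k = 6.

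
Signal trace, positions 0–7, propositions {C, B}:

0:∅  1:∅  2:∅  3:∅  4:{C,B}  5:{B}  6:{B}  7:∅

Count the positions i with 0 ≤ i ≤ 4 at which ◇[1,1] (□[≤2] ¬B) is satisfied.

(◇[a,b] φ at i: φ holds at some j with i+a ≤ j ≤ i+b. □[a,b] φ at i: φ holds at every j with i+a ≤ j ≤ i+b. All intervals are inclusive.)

Evaluate at each i in [0,4]:
  i=0: ✓ (witness j=1)
  i=1: ✗ (none in [2,2])
  i=2: ✗ (none in [3,3])
  i=3: ✗ (none in [4,4])
  i=4: ✗ (none in [5,5])
Positions where it holds: {0} → 1.

1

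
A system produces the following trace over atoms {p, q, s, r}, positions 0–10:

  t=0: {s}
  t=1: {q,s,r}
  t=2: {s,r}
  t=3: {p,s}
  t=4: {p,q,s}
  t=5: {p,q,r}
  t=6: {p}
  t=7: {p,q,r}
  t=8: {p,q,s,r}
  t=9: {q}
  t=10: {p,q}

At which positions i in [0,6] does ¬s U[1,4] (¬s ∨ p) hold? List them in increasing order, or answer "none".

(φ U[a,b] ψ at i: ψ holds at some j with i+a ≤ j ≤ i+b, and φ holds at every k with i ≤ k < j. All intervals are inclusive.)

Evaluate at each i in [0,6]:
  i=0: ✗ (lhs fails at k=0 before rhs at j=3)
  i=1: ✗ (lhs fails at k=1 before rhs at j=3)
  i=2: ✗ (lhs fails at k=2 before rhs at j=3)
  i=3: ✗ (lhs fails at k=3 before rhs at j=4)
  i=4: ✗ (lhs fails at k=4 before rhs at j=5)
  i=5: ✓ (rhs at j=6; lhs holds on [5,5])
  i=6: ✓ (rhs at j=7; lhs holds on [6,6])

5, 6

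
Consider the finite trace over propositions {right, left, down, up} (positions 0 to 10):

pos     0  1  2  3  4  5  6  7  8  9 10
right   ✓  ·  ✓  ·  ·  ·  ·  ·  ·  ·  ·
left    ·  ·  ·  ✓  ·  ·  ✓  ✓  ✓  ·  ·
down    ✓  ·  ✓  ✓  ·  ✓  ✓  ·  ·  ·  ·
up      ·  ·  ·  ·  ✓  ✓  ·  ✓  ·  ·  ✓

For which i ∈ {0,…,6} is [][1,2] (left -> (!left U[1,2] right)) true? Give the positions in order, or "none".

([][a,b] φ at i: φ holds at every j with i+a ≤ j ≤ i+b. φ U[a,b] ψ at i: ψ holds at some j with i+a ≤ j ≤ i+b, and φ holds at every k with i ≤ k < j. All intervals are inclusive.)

Evaluate at each i in [0,6]:
  i=0: ✓ (all of [1,2])
  i=1: ✗ (fails at j=3)
  i=2: ✗ (fails at j=3)
  i=3: ✓ (all of [4,5])
  i=4: ✗ (fails at j=6)
  i=5: ✗ (fails at j=6)
  i=6: ✗ (fails at j=7)

0, 3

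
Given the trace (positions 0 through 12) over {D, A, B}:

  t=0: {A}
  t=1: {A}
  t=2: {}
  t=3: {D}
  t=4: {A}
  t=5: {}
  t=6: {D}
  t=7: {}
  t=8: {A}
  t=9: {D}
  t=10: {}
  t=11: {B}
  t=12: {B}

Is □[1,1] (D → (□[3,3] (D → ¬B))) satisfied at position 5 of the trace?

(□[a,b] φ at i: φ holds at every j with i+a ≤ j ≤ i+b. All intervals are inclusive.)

Check (D → (□[3,3] (D → ¬B))) at every j in [6,6]:
  j=6: antecedent true; consequent holds on [9,9] → ✓
All positions satisfy it → formula holds.

Yes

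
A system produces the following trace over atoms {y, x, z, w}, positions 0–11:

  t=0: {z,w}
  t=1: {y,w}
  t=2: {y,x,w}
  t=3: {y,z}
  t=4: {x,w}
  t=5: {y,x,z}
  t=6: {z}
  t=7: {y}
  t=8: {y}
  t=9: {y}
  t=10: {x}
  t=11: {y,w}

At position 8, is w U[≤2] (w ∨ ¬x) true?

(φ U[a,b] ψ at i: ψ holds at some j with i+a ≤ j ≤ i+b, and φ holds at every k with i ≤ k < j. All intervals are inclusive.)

Need some j in [8,10] with (w ∨ ¬x), and w at every k in [8,j-1].
  j=8: (w ∨ ¬x) holds; no prefix to check → satisfied.

True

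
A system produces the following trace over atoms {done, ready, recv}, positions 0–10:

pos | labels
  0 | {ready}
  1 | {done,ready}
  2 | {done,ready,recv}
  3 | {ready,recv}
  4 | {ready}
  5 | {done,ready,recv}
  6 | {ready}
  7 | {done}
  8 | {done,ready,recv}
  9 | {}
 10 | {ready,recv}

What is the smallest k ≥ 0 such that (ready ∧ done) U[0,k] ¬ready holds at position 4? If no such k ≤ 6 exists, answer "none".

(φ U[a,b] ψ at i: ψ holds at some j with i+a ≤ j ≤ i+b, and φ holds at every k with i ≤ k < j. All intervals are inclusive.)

Need earliest j ≥ 4 with ¬ready, and (ready ∧ done) at every k in [4,j-1].
  j=4: rhs fails.
  j=5: rhs fails.
  j=6: rhs fails.
  j=7: rhs holds but lhs fails at k=4.
  j=8: rhs fails.
  j=9: rhs holds but lhs fails at k=4.
  j=10: rhs fails.
No witness within the range → none.

none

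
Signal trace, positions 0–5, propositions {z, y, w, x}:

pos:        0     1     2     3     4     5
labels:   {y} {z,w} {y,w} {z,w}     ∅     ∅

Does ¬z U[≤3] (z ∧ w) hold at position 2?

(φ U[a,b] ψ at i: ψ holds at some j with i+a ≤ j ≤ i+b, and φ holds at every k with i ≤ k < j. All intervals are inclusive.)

True

Need some j in [2,5] with (z ∧ w), and ¬z at every k in [2,j-1].
  j=2: (z ∧ w) false.
  j=3: (z ∧ w) holds; ¬z holds at every k in [2,2] → satisfied.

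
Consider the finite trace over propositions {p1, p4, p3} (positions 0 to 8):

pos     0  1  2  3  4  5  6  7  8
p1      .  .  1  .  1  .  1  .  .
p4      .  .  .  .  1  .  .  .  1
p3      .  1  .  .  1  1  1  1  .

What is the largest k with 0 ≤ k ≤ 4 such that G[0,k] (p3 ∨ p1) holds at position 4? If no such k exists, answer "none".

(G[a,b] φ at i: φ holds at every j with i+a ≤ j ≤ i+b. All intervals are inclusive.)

3

(p3 ∨ p1) must hold from j=4 onward; find where it first fails.
  j=4: holds
  j=5: holds
  j=6: holds
  j=7: holds
  j=8: fails
Holds on [4,7], so largest k = 3.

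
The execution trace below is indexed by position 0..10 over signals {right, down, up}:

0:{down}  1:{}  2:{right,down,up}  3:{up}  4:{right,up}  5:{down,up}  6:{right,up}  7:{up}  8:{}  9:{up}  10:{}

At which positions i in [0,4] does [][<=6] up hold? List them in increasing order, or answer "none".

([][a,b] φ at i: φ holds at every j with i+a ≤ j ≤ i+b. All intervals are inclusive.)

none

Evaluate at each i in [0,4]:
  i=0: ✗ (fails at j=0)
  i=1: ✗ (fails at j=1)
  i=2: ✗ (fails at j=8)
  i=3: ✗ (fails at j=8)
  i=4: ✗ (fails at j=8)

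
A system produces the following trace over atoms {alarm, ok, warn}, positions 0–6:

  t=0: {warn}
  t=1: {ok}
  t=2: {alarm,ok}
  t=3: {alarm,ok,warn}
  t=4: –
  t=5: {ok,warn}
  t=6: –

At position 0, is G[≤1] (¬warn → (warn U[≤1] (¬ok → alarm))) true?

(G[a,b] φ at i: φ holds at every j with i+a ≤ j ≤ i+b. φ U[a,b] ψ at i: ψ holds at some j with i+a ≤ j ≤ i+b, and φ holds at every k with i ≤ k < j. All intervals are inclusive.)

True

Check (¬warn → (warn U[≤1] (¬ok → alarm))) at every j in [0,1]:
  j=0: antecedent false → ✓
  j=1: antecedent true; consequent holds → ✓
All positions satisfy it → formula holds.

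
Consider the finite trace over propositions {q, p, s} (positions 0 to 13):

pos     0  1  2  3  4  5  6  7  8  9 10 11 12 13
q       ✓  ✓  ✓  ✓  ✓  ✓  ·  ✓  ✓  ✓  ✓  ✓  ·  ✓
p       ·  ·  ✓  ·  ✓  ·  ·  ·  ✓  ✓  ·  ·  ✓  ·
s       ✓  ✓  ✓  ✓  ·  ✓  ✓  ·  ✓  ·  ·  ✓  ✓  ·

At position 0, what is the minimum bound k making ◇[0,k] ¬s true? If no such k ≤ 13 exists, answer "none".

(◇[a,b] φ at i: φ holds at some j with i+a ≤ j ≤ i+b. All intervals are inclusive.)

4

Scan j = 0,1,… for ¬s:
  j=0: fails
  j=1: fails
  j=2: fails
  j=3: fails
  j=4: holds
First hit at j=4, so smallest k = 4-0 = 4.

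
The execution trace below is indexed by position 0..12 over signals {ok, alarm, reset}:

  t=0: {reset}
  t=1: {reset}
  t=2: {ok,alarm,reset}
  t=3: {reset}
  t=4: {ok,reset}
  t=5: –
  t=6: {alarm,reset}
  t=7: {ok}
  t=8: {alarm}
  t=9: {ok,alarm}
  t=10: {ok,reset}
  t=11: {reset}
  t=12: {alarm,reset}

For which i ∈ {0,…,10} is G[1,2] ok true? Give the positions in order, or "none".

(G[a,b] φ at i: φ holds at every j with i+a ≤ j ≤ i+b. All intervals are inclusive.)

8

Evaluate at each i in [0,10]:
  i=0: ✗ (fails at j=1)
  i=1: ✗ (fails at j=3)
  i=2: ✗ (fails at j=3)
  i=3: ✗ (fails at j=5)
  i=4: ✗ (fails at j=5)
  i=5: ✗ (fails at j=6)
  i=6: ✗ (fails at j=8)
  i=7: ✗ (fails at j=8)
  i=8: ✓ (all of [9,10])
  i=9: ✗ (fails at j=11)
  i=10: ✗ (fails at j=11)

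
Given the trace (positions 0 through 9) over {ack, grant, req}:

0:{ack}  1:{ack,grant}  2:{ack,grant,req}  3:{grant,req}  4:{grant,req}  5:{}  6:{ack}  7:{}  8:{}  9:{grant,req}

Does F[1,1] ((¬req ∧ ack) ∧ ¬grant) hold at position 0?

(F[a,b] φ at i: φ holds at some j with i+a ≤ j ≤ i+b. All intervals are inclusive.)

Check ((¬req ∧ ack) ∧ ¬grant) at each j in [1,1]:
  j=1: false
No position in the window satisfies it → formula fails.

False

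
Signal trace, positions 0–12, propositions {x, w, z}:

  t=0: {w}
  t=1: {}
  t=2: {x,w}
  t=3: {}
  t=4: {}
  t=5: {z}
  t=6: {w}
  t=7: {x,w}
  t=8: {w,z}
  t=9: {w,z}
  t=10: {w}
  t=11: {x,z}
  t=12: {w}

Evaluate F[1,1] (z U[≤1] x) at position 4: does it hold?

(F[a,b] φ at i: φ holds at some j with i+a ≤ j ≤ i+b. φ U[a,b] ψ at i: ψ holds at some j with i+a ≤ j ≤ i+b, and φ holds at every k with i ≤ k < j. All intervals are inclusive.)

Check (z U[≤1] x) at each j in [5,5]:
  j=5: fails
No position in the window satisfies it → formula fails.

No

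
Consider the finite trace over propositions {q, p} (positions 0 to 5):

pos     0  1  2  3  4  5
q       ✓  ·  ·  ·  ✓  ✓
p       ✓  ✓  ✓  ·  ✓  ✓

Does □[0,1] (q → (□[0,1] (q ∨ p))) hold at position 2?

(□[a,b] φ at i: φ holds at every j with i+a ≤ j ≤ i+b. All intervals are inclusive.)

Check (q → (□[0,1] (q ∨ p))) at every j in [2,3]:
  j=2: antecedent false → ✓
  j=3: antecedent false → ✓
All positions satisfy it → formula holds.

Holds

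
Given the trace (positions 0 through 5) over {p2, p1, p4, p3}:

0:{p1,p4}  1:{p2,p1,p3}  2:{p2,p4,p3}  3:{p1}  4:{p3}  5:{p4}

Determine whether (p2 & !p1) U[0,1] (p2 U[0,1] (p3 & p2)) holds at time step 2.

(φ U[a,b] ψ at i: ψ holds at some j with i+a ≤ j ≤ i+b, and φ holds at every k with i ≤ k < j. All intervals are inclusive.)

Holds

Need some j in [2,3] with (p2 U[0,1] (p3 & p2)), and (p2 & !p1) at every k in [2,j-1].
  j=2: (p2 U[0,1] (p3 & p2)) holds; no prefix to check → satisfied.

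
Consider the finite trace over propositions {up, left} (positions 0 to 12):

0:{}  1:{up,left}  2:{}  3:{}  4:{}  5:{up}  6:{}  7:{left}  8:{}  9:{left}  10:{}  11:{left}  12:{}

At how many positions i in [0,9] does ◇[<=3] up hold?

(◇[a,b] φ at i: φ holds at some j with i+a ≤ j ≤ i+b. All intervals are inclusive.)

6

Evaluate at each i in [0,9]:
  i=0: ✓ (witness j=1)
  i=1: ✓ (witness j=1)
  i=2: ✓ (witness j=5)
  i=3: ✓ (witness j=5)
  i=4: ✓ (witness j=5)
  i=5: ✓ (witness j=5)
  i=6: ✗ (none in [6,9])
  i=7: ✗ (none in [7,10])
  i=8: ✗ (none in [8,11])
  i=9: ✗ (none in [9,12])
Positions where it holds: {0, 1, 2, 3, 4, 5} → 6.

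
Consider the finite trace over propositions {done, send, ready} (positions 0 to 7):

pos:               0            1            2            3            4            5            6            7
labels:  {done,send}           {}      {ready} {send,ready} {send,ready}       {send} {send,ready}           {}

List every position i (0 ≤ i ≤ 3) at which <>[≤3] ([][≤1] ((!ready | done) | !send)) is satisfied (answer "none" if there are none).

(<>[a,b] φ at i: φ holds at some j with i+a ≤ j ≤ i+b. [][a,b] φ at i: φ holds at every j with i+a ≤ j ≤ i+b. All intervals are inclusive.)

Evaluate at each i in [0,3]:
  i=0: ✓ (witness j=0)
  i=1: ✓ (witness j=1)
  i=2: ✗ (none in [2,5])
  i=3: ✗ (none in [3,6])

0, 1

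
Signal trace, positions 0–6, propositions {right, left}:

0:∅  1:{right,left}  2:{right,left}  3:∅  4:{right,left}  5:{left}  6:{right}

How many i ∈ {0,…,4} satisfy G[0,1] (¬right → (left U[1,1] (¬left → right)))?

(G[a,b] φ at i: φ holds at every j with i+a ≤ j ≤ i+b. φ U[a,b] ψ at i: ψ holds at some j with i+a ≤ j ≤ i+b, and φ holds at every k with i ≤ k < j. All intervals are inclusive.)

Evaluate at each i in [0,4]:
  i=0: ✗ (fails at j=0)
  i=1: ✓ (all of [1,2])
  i=2: ✗ (fails at j=3)
  i=3: ✗ (fails at j=3)
  i=4: ✓ (all of [4,5])
Positions where it holds: {1, 4} → 2.

2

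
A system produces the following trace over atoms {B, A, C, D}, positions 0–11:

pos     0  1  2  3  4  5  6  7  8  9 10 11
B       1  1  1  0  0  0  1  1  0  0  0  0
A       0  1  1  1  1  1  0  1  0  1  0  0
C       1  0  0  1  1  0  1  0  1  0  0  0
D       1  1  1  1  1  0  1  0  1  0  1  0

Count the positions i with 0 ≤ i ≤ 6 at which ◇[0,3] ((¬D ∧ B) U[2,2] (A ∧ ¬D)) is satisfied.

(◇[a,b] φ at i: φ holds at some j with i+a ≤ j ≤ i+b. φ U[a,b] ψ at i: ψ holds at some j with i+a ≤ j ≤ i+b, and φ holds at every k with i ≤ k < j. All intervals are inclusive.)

0

Evaluate at each i in [0,6]:
  i=0: ✗ (none in [0,3])
  i=1: ✗ (none in [1,4])
  i=2: ✗ (none in [2,5])
  i=3: ✗ (none in [3,6])
  i=4: ✗ (none in [4,7])
  i=5: ✗ (none in [5,8])
  i=6: ✗ (none in [6,9])
Positions where it holds: {} → 0.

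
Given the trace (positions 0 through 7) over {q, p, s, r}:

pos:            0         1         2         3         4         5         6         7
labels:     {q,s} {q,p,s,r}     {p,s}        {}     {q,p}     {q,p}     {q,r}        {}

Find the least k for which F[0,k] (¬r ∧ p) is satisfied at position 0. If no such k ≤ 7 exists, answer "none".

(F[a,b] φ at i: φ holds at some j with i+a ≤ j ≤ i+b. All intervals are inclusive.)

Scan j = 0,1,… for (¬r ∧ p):
  j=0: fails
  j=1: fails
  j=2: holds
First hit at j=2, so smallest k = 2-0 = 2.

2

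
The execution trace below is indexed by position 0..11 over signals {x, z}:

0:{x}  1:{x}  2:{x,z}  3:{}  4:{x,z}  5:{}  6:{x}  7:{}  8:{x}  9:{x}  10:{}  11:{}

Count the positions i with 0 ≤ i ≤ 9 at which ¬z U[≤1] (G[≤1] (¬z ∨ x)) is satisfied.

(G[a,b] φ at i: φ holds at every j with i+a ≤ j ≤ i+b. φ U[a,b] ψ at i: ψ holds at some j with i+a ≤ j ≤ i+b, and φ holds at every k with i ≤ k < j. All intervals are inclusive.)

10

Evaluate at each i in [0,9]:
  i=0: ✓ (rhs at j=0)
  i=1: ✓ (rhs at j=1)
  i=2: ✓ (rhs at j=2)
  i=3: ✓ (rhs at j=3)
  i=4: ✓ (rhs at j=4)
  i=5: ✓ (rhs at j=5)
  i=6: ✓ (rhs at j=6)
  i=7: ✓ (rhs at j=7)
  i=8: ✓ (rhs at j=8)
  i=9: ✓ (rhs at j=9)
Positions where it holds: {0, 1, 2, 3, 4, 5, 6, 7, 8, 9} → 10.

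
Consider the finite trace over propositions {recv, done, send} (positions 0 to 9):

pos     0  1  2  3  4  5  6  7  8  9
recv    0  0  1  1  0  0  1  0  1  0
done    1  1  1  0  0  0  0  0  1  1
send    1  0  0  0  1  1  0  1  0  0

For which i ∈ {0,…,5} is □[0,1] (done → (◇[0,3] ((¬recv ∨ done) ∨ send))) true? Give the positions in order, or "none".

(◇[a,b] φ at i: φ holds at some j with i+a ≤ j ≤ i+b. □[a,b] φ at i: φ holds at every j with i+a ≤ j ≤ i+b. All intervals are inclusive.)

0, 1, 2, 3, 4, 5

Evaluate at each i in [0,5]:
  i=0: ✓ (all of [0,1])
  i=1: ✓ (all of [1,2])
  i=2: ✓ (all of [2,3])
  i=3: ✓ (all of [3,4])
  i=4: ✓ (all of [4,5])
  i=5: ✓ (all of [5,6])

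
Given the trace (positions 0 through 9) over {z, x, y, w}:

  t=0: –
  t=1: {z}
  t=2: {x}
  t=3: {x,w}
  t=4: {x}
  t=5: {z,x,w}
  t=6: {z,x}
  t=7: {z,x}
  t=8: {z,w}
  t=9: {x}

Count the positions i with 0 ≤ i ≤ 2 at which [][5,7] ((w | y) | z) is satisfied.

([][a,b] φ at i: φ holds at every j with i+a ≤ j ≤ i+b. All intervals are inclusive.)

Evaluate at each i in [0,2]:
  i=0: ✓ (all of [5,7])
  i=1: ✓ (all of [6,8])
  i=2: ✗ (fails at j=9)
Positions where it holds: {0, 1} → 2.

2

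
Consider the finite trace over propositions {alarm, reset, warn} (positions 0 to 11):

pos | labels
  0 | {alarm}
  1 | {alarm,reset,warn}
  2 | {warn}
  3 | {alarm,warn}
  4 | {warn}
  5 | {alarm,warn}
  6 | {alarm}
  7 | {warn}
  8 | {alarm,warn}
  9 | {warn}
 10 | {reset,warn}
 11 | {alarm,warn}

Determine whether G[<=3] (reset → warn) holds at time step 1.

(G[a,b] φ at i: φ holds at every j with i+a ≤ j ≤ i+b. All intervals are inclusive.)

Check (reset → warn) at every j in [1,4]:
  j=1: antecedent true; consequent true → ✓
  j=2: antecedent false → ✓
  j=3: antecedent false → ✓
  j=4: antecedent false → ✓
All positions satisfy it → formula holds.

True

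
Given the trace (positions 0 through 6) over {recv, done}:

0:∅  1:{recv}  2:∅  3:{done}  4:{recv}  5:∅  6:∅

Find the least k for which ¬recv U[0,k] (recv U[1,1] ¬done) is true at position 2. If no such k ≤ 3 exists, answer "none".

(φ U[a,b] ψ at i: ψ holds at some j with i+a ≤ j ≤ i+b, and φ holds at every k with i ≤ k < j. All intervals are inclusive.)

2

Need earliest j ≥ 2 with (recv U[1,1] ¬done), and ¬recv at every k in [2,j-1].
  j=2: rhs fails.
  j=3: rhs fails.
  j=4: rhs holds; lhs holds on [2,3]. k = 2.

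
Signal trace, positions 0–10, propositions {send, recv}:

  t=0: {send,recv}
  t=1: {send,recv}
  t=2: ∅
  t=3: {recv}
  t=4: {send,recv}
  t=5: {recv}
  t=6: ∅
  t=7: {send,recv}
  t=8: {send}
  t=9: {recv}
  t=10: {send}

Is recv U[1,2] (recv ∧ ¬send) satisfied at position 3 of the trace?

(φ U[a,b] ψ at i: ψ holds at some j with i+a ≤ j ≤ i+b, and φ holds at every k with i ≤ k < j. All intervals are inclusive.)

Need some j in [4,5] with (recv ∧ ¬send), and recv at every k in [3,j-1].
  j=4: (recv ∧ ¬send) false.
  j=5: (recv ∧ ¬send) holds; recv holds at every k in [3,4] → satisfied.

Yes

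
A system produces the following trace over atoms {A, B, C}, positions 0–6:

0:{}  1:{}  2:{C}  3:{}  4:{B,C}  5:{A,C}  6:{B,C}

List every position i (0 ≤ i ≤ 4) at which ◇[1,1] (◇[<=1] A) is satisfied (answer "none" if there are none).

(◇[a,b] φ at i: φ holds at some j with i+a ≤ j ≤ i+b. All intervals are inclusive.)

3, 4

Evaluate at each i in [0,4]:
  i=0: ✗ (none in [1,1])
  i=1: ✗ (none in [2,2])
  i=2: ✗ (none in [3,3])
  i=3: ✓ (witness j=4)
  i=4: ✓ (witness j=5)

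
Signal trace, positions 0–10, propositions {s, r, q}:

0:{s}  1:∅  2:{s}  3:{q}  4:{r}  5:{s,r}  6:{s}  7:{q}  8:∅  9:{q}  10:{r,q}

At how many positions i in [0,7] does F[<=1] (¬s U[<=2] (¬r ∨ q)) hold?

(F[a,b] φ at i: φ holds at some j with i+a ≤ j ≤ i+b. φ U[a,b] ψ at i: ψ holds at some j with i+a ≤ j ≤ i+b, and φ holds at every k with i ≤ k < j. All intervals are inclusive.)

7

Evaluate at each i in [0,7]:
  i=0: ✓ (witness j=0)
  i=1: ✓ (witness j=1)
  i=2: ✓ (witness j=2)
  i=3: ✓ (witness j=3)
  i=4: ✗ (none in [4,5])
  i=5: ✓ (witness j=6)
  i=6: ✓ (witness j=6)
  i=7: ✓ (witness j=7)
Positions where it holds: {0, 1, 2, 3, 5, 6, 7} → 7.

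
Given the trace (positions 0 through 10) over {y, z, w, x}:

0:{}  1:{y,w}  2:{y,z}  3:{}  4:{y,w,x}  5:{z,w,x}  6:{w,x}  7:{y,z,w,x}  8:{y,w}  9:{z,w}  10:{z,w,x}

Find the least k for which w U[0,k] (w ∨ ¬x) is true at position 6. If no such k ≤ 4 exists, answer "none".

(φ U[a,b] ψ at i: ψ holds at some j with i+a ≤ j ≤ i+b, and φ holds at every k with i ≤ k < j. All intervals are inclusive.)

Need earliest j ≥ 6 with (w ∨ ¬x), and w at every k in [6,j-1].
  j=6: rhs holds (empty prefix). k = 0.

0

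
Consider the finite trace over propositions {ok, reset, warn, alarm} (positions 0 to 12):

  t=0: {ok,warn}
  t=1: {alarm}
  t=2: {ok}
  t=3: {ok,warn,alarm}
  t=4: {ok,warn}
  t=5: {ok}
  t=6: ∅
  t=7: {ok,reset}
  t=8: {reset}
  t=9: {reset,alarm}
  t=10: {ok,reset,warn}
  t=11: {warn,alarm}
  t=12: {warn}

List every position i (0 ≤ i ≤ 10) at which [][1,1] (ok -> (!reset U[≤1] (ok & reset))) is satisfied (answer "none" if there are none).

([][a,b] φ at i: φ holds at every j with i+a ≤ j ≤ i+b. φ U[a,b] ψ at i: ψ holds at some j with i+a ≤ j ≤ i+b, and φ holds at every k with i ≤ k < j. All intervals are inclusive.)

Evaluate at each i in [0,10]:
  i=0: ✓ (all of [1,1])
  i=1: ✗ (fails at j=2)
  i=2: ✗ (fails at j=3)
  i=3: ✗ (fails at j=4)
  i=4: ✗ (fails at j=5)
  i=5: ✓ (all of [6,6])
  i=6: ✓ (all of [7,7])
  i=7: ✓ (all of [8,8])
  i=8: ✓ (all of [9,9])
  i=9: ✓ (all of [10,10])
  i=10: ✓ (all of [11,11])

0, 5, 6, 7, 8, 9, 10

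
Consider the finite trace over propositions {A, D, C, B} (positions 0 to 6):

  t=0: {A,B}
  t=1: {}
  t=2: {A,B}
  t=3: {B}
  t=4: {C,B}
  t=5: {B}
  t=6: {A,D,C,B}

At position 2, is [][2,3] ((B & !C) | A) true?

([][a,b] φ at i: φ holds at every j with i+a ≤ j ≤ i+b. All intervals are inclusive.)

Check ((B & !C) | A) at every j in [4,5]:
  j=4: false
  j=5: true
Fails at j=4 → formula fails.

Does not hold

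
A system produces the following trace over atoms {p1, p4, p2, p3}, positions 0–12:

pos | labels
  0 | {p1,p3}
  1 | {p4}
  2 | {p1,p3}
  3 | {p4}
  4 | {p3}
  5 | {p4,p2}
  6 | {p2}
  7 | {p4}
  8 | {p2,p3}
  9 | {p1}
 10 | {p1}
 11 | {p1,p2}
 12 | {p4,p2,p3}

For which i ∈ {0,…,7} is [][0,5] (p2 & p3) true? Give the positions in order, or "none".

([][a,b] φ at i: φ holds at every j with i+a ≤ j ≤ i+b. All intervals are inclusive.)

Evaluate at each i in [0,7]:
  i=0: ✗ (fails at j=0)
  i=1: ✗ (fails at j=1)
  i=2: ✗ (fails at j=2)
  i=3: ✗ (fails at j=3)
  i=4: ✗ (fails at j=4)
  i=5: ✗ (fails at j=5)
  i=6: ✗ (fails at j=6)
  i=7: ✗ (fails at j=7)

none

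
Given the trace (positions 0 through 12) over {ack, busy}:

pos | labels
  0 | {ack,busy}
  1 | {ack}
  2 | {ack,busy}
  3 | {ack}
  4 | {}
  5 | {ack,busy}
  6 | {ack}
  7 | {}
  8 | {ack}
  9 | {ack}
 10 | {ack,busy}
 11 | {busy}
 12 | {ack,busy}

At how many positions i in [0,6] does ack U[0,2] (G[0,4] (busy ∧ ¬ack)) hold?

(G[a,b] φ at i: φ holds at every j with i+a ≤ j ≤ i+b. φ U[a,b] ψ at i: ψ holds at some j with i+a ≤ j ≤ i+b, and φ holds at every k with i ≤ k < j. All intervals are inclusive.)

0

Evaluate at each i in [0,6]:
  i=0: ✗ (no rhs in [0,2])
  i=1: ✗ (no rhs in [1,3])
  i=2: ✗ (no rhs in [2,4])
  i=3: ✗ (no rhs in [3,5])
  i=4: ✗ (no rhs in [4,6])
  i=5: ✗ (no rhs in [5,7])
  i=6: ✗ (no rhs in [6,8])
Positions where it holds: {} → 0.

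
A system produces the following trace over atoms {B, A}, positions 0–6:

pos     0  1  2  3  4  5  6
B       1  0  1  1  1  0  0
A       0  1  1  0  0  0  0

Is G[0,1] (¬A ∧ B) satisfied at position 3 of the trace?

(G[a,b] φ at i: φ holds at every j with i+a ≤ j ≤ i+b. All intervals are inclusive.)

Yes

Check (¬A ∧ B) at every j in [3,4]:
  j=3: true
  j=4: true
All positions satisfy it → formula holds.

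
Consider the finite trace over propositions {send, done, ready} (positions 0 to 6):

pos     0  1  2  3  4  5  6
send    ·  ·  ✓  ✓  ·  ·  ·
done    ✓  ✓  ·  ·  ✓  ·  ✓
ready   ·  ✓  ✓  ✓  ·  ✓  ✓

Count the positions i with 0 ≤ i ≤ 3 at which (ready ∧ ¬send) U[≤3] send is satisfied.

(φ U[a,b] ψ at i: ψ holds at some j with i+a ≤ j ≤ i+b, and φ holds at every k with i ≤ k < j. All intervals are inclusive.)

Evaluate at each i in [0,3]:
  i=0: ✗ (lhs fails at k=0 before rhs at j=2)
  i=1: ✓ (rhs at j=2; lhs holds on [1,1])
  i=2: ✓ (rhs at j=2)
  i=3: ✓ (rhs at j=3)
Positions where it holds: {1, 2, 3} → 3.

3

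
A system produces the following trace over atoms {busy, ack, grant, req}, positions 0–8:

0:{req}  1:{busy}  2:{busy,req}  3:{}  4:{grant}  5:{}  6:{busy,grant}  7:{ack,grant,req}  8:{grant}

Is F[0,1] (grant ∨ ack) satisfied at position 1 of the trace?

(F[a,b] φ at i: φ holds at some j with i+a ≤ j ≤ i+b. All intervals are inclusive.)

False

Check (grant ∨ ack) at each j in [1,2]:
  j=1: false
  j=2: false
No position in the window satisfies it → formula fails.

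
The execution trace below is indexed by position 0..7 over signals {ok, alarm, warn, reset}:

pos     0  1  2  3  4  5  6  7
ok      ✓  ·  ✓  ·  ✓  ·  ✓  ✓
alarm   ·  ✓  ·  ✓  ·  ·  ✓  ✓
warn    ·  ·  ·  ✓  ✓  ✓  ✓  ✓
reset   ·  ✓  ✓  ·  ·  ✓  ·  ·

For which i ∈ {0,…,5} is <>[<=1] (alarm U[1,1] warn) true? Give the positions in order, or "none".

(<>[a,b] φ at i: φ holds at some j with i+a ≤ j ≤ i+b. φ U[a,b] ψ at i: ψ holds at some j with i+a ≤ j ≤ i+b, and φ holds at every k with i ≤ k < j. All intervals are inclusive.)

Evaluate at each i in [0,5]:
  i=0: ✗ (none in [0,1])
  i=1: ✗ (none in [1,2])
  i=2: ✓ (witness j=3)
  i=3: ✓ (witness j=3)
  i=4: ✗ (none in [4,5])
  i=5: ✓ (witness j=6)

2, 3, 5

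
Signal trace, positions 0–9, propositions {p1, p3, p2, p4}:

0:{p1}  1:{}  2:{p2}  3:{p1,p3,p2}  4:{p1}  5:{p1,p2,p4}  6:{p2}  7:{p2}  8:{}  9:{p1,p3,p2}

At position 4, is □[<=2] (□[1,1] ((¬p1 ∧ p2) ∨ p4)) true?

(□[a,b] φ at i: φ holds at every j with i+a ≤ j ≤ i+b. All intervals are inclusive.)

Holds

Check □[1,1] ((¬p1 ∧ p2) ∨ p4) at every j in [4,6]:
  j=4: holds on [5,5]
  j=5: holds on [6,6]
  j=6: holds on [7,7]
All positions satisfy it → formula holds.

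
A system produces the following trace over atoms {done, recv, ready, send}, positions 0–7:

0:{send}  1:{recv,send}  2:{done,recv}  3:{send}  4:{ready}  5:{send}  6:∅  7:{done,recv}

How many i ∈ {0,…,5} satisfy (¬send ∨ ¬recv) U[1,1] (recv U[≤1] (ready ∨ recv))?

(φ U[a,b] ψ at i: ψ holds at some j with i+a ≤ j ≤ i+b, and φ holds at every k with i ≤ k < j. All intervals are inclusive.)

2

Evaluate at each i in [0,5]:
  i=0: ✓ (rhs at j=1; lhs holds on [0,0])
  i=1: ✗ (lhs fails at k=1 before rhs at j=2)
  i=2: ✗ (no rhs in [3,3])
  i=3: ✓ (rhs at j=4; lhs holds on [3,3])
  i=4: ✗ (no rhs in [5,5])
  i=5: ✗ (no rhs in [6,6])
Positions where it holds: {0, 3} → 2.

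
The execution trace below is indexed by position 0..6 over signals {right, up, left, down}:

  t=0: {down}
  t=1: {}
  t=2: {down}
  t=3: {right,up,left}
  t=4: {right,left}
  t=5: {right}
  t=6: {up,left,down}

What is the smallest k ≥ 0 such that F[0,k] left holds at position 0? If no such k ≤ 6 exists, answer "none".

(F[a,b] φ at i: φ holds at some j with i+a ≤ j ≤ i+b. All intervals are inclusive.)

3

Scan j = 0,1,… for left:
  j=0: fails
  j=1: fails
  j=2: fails
  j=3: holds
First hit at j=3, so smallest k = 3-0 = 3.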